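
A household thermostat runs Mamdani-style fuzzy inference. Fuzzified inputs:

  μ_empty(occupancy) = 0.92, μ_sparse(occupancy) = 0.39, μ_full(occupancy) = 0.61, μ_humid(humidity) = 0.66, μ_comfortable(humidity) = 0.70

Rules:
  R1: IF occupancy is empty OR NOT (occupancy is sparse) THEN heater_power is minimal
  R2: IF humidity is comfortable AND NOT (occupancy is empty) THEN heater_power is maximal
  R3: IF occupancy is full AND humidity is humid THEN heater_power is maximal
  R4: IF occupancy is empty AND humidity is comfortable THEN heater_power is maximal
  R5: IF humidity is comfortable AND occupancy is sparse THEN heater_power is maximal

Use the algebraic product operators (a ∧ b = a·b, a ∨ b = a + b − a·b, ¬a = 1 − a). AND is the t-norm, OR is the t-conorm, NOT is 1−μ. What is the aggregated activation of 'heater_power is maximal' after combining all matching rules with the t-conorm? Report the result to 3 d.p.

R1: empty=0.92, ¬sparse=1−0.39=0.61; OR[a + b − a·b] → w = 0.9688
R2: comfortable=0.70, ¬empty=1−0.92=0.08; AND[a·b] → w = 0.0560
R3: full=0.61, humid=0.66; AND[a·b] → w = 0.4026
R4: empty=0.92, comfortable=0.70; AND[a·b] → w = 0.6440
R5: comfortable=0.70, sparse=0.39; AND[a·b] → w = 0.2730
Rules with consequent 'maximal': {R2, R3, R4, R5} → strengths 0.0560, 0.4026, 0.6440, 0.2730
Aggregate via t-conorm [a + b − a·b]: 0.8540

0.854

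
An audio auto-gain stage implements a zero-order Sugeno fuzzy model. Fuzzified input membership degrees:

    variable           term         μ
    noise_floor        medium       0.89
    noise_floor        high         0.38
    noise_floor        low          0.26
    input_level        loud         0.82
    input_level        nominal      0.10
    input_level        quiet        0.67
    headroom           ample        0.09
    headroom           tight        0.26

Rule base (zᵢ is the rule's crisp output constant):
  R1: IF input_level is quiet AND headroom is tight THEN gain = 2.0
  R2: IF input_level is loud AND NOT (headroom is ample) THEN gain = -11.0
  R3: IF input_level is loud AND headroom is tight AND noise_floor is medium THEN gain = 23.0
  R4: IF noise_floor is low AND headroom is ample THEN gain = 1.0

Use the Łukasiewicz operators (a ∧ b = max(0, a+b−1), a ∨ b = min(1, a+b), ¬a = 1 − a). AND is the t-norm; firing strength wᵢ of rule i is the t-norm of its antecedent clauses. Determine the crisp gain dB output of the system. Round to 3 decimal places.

-11.000

R1 (z=2.0): quiet=0.67, tight=0.26; AND[max(0, a+b−1)] → w = 0.00
R2 (z=-11.0): loud=0.82, ¬ample=1−0.09=0.91; AND[max(0, a+b−1)] → w = 0.73
R3 (z=23.0): loud=0.82, tight=0.26, medium=0.89; AND[max(0, a+b−1)] → w = 0.00
R4 (z=1.0): low=0.26, ample=0.09; AND[max(0, a+b−1)] → w = 0.00
Weighted average = (0.00·2.0 + 0.73·-11.0 + 0.00·23.0 + 0.00·1.0) / (0.00 + 0.73 + 0.00 + 0.00)
  = -8.0300 / 0.7300 = -11.000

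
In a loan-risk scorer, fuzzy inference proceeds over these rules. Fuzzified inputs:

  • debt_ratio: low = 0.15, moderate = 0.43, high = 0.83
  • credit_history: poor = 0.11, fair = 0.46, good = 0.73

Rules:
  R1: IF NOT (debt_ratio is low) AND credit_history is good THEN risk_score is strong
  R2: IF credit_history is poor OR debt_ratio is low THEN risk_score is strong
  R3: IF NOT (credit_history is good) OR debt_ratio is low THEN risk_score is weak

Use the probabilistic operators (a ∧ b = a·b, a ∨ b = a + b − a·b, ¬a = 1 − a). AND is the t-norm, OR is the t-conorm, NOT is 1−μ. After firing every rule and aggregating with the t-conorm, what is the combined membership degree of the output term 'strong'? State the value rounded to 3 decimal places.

0.713

R1: ¬low=1−0.15=0.85, good=0.73; AND[a·b] → w = 0.6205
R2: poor=0.11, low=0.15; OR[a + b − a·b] → w = 0.2435
R3: ¬good=1−0.73=0.27, low=0.15; OR[a + b − a·b] → w = 0.3795
Rules with consequent 'strong': {R1, R2} → strengths 0.6205, 0.2435
Aggregate via t-conorm [a + b − a·b]: 0.7129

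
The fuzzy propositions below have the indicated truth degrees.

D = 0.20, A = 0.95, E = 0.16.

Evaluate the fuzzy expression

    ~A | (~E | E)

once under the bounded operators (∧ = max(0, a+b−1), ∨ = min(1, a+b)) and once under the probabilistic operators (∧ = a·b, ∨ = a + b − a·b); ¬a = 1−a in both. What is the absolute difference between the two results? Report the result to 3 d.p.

Under bounded:
  ~A = 1 − 0.95 = 0.05
  ~E = 1 − 0.16 = 0.84
  ~E | E = min(1, a+b) on (0.84, 0.16) = 1.00
  ~A | (~E | E) = min(1, a+b) on (0.05, 1.00) = 1.00
  → value = 1.0000
Under probabilistic:
  ~A = 1 − 0.9500 = 0.0500
  ~E = 1 − 0.1600 = 0.8400
  ~E | E = a + b − a·b on (0.8400, 0.1600) = 0.8656
  ~A | (~E | E) = a + b − a·b on (0.0500, 0.8656) = 0.8723
  → value = 0.8723
|1.0000 − 0.8723| = 0.128

0.128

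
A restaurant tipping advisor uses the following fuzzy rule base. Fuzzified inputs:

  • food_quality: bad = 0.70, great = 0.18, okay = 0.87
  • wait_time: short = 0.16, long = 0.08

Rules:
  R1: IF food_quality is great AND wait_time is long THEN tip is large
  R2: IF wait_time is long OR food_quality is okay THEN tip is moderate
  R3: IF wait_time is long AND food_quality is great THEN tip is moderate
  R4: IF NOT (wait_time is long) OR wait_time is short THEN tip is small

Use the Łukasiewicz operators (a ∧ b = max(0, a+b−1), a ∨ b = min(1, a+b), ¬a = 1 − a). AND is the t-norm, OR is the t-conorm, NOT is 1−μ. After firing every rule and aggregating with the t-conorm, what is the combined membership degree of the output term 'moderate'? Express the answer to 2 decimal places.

R1: great=0.18, long=0.08; AND[max(0, a+b−1)] → w = 0.00
R2: long=0.08, okay=0.87; OR[min(1, a+b)] → w = 0.95
R3: long=0.08, great=0.18; AND[max(0, a+b−1)] → w = 0.00
R4: ¬long=1−0.08=0.92, short=0.16; OR[min(1, a+b)] → w = 1.00
Rules with consequent 'moderate': {R2, R3} → strengths 0.95, 0.00
Aggregate via t-conorm [min(1, a+b)]: 0.95

0.95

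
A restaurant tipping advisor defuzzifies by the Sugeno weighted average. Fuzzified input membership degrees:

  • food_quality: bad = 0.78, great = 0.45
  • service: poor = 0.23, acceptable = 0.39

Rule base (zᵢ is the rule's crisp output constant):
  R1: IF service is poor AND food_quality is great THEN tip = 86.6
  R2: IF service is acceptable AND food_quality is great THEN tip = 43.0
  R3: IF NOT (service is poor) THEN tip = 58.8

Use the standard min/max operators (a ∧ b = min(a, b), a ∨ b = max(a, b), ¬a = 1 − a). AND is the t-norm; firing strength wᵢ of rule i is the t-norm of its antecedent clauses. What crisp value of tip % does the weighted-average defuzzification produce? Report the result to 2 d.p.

58.97

R1 (z=86.6): poor=0.23, great=0.45; AND[min(a, b)] → w = 0.23
R2 (z=43.0): acceptable=0.39, great=0.45; AND[min(a, b)] → w = 0.39
R3 (z=58.8): ¬poor=1−0.23=0.77 → w = 0.77
Weighted average = (0.23·86.6 + 0.39·43.0 + 0.77·58.8) / (0.23 + 0.39 + 0.77)
  = 81.9640 / 1.3900 = 58.97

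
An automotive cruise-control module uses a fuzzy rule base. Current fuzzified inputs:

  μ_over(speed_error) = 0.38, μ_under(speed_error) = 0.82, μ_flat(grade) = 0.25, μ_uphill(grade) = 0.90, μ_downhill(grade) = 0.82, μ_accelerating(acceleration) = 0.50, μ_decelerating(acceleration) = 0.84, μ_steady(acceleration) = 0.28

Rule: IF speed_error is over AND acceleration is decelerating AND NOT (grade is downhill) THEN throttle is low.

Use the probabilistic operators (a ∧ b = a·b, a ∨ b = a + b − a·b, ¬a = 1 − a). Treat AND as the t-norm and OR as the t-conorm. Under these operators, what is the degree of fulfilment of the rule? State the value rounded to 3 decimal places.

firing strength: over=0.38, decelerating=0.84, ¬downhill=1−0.82=0.18; AND[a·b] → w = 0.0575

0.057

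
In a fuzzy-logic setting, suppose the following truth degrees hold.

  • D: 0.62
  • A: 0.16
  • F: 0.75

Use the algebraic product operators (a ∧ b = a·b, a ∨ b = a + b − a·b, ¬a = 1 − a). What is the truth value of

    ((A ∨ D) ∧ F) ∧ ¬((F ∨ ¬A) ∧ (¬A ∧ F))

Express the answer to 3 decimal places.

A ∨ D = a + b − a·b on (0.1600, 0.6200) = 0.6808
(A ∨ D) ∧ F = a·b on (0.6808, 0.7500) = 0.5106
¬A = 1 − 0.1600 = 0.8400
F ∨ ¬A = a + b − a·b on (0.7500, 0.8400) = 0.9600
¬A = 1 − 0.1600 = 0.8400
¬A ∧ F = a·b on (0.8400, 0.7500) = 0.6300
(F ∨ ¬A) ∧ (¬A ∧ F) = a·b on (0.9600, 0.6300) = 0.6048
¬((F ∨ ¬A) ∧ (¬A ∧ F)) = 1 − 0.6048 = 0.3952
((A ∨ D) ∧ F) ∧ ¬((F ∨ ¬A) ∧ (¬A ∧ F)) = a·b on (0.5106, 0.3952) = 0.2018

0.202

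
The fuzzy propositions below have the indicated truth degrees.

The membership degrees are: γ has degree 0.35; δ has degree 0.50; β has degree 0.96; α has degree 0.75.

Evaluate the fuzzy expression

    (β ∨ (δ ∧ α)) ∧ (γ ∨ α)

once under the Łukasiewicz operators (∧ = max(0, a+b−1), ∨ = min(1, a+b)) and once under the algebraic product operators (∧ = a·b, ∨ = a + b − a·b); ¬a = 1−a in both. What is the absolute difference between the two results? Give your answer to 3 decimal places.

0.183

Under Łukasiewicz:
  δ ∧ α = max(0, a+b−1) on (0.50, 0.75) = 0.25
  β ∨ (δ ∧ α) = min(1, a+b) on (0.96, 0.25) = 1.00
  γ ∨ α = min(1, a+b) on (0.35, 0.75) = 1.00
  (β ∨ (δ ∧ α)) ∧ (γ ∨ α) = max(0, a+b−1) on (1.00, 1.00) = 1.00
  → value = 1.0000
Under algebraic product:
  δ ∧ α = a·b on (0.5000, 0.7500) = 0.3750
  β ∨ (δ ∧ α) = a + b − a·b on (0.9600, 0.3750) = 0.9750
  γ ∨ α = a + b − a·b on (0.3500, 0.7500) = 0.8375
  (β ∨ (δ ∧ α)) ∧ (γ ∨ α) = a·b on (0.9750, 0.8375) = 0.8166
  → value = 0.8166
|1.0000 − 0.8166| = 0.183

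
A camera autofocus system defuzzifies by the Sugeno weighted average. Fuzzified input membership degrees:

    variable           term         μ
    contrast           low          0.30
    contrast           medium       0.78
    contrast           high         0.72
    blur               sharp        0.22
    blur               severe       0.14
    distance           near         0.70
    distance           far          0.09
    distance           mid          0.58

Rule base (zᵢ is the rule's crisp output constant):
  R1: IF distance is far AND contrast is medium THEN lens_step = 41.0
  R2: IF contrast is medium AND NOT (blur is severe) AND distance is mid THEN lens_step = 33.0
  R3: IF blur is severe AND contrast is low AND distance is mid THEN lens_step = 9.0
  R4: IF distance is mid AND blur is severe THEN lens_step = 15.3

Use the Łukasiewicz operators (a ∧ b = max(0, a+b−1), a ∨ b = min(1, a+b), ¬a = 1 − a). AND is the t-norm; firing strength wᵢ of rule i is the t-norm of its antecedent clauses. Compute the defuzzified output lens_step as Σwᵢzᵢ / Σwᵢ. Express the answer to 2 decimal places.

R1 (z=41.0): far=0.09, medium=0.78; AND[max(0, a+b−1)] → w = 0.00
R2 (z=33.0): medium=0.78, ¬severe=1−0.14=0.86, mid=0.58; AND[max(0, a+b−1)] → w = 0.22
R3 (z=9.0): severe=0.14, low=0.30, mid=0.58; AND[max(0, a+b−1)] → w = 0.00
R4 (z=15.3): mid=0.58, severe=0.14; AND[max(0, a+b−1)] → w = 0.00
Weighted average = (0.00·41.0 + 0.22·33.0 + 0.00·9.0 + 0.00·15.3) / (0.00 + 0.22 + 0.00 + 0.00)
  = 7.2600 / 0.2200 = 33.00

33.00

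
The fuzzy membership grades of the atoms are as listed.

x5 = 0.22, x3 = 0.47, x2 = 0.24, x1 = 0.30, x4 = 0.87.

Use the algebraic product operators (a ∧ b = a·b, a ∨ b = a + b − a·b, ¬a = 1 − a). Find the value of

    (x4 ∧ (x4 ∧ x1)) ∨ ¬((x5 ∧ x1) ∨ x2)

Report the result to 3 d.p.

0.776

x4 ∧ x1 = a·b on (0.8700, 0.3000) = 0.2610
x4 ∧ (x4 ∧ x1) = a·b on (0.8700, 0.2610) = 0.2271
x5 ∧ x1 = a·b on (0.2200, 0.3000) = 0.0660
(x5 ∧ x1) ∨ x2 = a + b − a·b on (0.0660, 0.2400) = 0.2902
¬((x5 ∧ x1) ∨ x2) = 1 − 0.2902 = 0.7098
(x4 ∧ (x4 ∧ x1)) ∨ ¬((x5 ∧ x1) ∨ x2) = a + b − a·b on (0.2271, 0.7098) = 0.7757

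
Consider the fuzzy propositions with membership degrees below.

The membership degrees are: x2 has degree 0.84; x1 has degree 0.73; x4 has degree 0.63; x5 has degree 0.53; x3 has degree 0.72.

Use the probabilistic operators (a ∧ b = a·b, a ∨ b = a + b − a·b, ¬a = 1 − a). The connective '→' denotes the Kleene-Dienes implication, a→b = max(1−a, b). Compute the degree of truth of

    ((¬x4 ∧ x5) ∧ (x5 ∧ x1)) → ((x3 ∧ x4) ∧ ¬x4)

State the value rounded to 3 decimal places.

¬x4 = 1 − 0.6300 = 0.3700
¬x4 ∧ x5 = a·b on (0.3700, 0.5300) = 0.1961
x5 ∧ x1 = a·b on (0.5300, 0.7300) = 0.3869
(¬x4 ∧ x5) ∧ (x5 ∧ x1) = a·b on (0.1961, 0.3869) = 0.0759
x3 ∧ x4 = a·b on (0.7200, 0.6300) = 0.4536
¬x4 = 1 − 0.6300 = 0.3700
(x3 ∧ x4) ∧ ¬x4 = a·b on (0.4536, 0.3700) = 0.1678
((¬x4 ∧ x5) ∧ (x5 ∧ x1)) → ((x3 ∧ x4) ∧ ¬x4)  [Kleene-Dienes: max(1−a, b)] with a=0.0759, b=0.1678 → 0.9241

0.924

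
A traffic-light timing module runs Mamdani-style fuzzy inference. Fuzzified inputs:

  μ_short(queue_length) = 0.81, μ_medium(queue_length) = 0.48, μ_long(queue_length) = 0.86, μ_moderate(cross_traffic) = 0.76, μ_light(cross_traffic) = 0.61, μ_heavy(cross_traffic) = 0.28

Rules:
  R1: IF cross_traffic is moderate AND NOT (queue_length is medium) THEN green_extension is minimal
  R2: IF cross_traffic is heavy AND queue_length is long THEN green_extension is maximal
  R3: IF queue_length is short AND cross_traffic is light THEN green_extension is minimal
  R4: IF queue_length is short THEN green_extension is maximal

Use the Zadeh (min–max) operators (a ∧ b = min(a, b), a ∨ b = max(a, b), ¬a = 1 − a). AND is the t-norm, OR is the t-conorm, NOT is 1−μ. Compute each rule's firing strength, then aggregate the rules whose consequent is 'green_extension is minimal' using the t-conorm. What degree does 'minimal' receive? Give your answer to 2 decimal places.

0.61

R1: moderate=0.76, ¬medium=1−0.48=0.52; AND[min(a, b)] → w = 0.52
R2: heavy=0.28, long=0.86; AND[min(a, b)] → w = 0.28
R3: short=0.81, light=0.61; AND[min(a, b)] → w = 0.61
R4: short=0.81 → w = 0.81
Rules with consequent 'minimal': {R1, R3} → strengths 0.52, 0.61
Aggregate via t-conorm [max(a, b)]: 0.61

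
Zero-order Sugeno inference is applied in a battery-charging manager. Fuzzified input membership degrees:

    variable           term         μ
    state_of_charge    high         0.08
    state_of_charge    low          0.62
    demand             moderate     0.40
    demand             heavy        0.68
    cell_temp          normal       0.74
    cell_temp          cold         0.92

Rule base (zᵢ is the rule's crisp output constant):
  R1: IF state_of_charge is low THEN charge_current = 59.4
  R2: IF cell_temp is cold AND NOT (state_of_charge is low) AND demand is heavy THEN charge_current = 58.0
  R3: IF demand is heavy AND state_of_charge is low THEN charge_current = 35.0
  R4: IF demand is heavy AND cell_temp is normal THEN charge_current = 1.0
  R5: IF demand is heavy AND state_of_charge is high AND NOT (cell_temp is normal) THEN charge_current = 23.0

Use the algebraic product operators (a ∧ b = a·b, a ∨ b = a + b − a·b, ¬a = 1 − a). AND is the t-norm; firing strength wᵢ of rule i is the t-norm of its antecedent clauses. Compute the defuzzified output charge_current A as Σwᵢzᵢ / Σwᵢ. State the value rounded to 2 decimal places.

36.85

R1 (z=59.4): low=0.62 → w = 0.6200
R2 (z=58.0): cold=0.92, ¬low=1−0.62=0.38, heavy=0.68; AND[a·b] → w = 0.2377
R3 (z=35.0): heavy=0.68, low=0.62; AND[a·b] → w = 0.4216
R4 (z=1.0): heavy=0.68, normal=0.74; AND[a·b] → w = 0.5032
R5 (z=23.0): heavy=0.68, high=0.08, ¬normal=1−0.74=0.26; AND[a·b] → w = 0.0141
Weighted average = (0.6200·59.4 + 0.2377·58.0 + 0.4216·35.0 + 0.5032·1.0 + 0.0141·23.0) / (0.6200 + 0.2377 + 0.4216 + 0.5032 + 0.0141)
  = 66.2007 / 1.7967 = 36.85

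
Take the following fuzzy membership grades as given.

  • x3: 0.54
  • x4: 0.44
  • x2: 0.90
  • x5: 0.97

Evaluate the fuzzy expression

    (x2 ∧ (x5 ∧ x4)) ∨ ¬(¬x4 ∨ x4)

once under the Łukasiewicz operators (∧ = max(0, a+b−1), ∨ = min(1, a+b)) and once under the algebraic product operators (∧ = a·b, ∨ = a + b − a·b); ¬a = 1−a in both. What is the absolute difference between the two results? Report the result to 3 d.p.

0.226

Under Łukasiewicz:
  x5 ∧ x4 = max(0, a+b−1) on (0.97, 0.44) = 0.41
  x2 ∧ (x5 ∧ x4) = max(0, a+b−1) on (0.90, 0.41) = 0.31
  ¬x4 = 1 − 0.44 = 0.56
  ¬x4 ∨ x4 = min(1, a+b) on (0.56, 0.44) = 1.00
  ¬(¬x4 ∨ x4) = 1 − 1.00 = 0.00
  (x2 ∧ (x5 ∧ x4)) ∨ ¬(¬x4 ∨ x4) = min(1, a+b) on (0.31, 0.00) = 0.31
  → value = 0.3100
Under algebraic product:
  x5 ∧ x4 = a·b on (0.9700, 0.4400) = 0.4268
  x2 ∧ (x5 ∧ x4) = a·b on (0.9000, 0.4268) = 0.3841
  ¬x4 = 1 − 0.4400 = 0.5600
  ¬x4 ∨ x4 = a + b − a·b on (0.5600, 0.4400) = 0.7536
  ¬(¬x4 ∨ x4) = 1 − 0.7536 = 0.2464
  (x2 ∧ (x5 ∧ x4)) ∨ ¬(¬x4 ∨ x4) = a + b − a·b on (0.3841, 0.2464) = 0.5359
  → value = 0.5359
|0.3100 − 0.5359| = 0.226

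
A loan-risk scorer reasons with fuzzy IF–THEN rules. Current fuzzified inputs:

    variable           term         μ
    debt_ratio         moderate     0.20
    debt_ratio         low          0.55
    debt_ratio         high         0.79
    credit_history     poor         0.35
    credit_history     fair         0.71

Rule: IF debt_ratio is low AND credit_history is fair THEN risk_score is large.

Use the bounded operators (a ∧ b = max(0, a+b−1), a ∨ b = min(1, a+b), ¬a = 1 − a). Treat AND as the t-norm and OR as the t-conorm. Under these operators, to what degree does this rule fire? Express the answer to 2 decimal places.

0.26

firing strength: low=0.55, fair=0.71; AND[max(0, a+b−1)] → w = 0.26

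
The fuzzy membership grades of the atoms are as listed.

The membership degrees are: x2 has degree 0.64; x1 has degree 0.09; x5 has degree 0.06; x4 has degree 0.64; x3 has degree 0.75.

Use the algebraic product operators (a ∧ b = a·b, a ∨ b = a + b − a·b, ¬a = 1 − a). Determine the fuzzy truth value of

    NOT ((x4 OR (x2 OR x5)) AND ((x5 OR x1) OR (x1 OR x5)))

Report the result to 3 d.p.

0.764

x2 OR x5 = a + b − a·b on (0.6400, 0.0600) = 0.6616
x4 OR (x2 OR x5) = a + b − a·b on (0.6400, 0.6616) = 0.8782
x5 OR x1 = a + b − a·b on (0.0600, 0.0900) = 0.1446
x1 OR x5 = a + b − a·b on (0.0900, 0.0600) = 0.1446
(x5 OR x1) OR (x1 OR x5) = a + b − a·b on (0.1446, 0.1446) = 0.2683
(x4 OR (x2 OR x5)) AND ((x5 OR x1) OR (x1 OR x5)) = a·b on (0.8782, 0.2683) = 0.2356
NOT ((x4 OR (x2 OR x5)) AND ((x5 OR x1) OR (x1 OR x5))) = 1 − 0.2356 = 0.7644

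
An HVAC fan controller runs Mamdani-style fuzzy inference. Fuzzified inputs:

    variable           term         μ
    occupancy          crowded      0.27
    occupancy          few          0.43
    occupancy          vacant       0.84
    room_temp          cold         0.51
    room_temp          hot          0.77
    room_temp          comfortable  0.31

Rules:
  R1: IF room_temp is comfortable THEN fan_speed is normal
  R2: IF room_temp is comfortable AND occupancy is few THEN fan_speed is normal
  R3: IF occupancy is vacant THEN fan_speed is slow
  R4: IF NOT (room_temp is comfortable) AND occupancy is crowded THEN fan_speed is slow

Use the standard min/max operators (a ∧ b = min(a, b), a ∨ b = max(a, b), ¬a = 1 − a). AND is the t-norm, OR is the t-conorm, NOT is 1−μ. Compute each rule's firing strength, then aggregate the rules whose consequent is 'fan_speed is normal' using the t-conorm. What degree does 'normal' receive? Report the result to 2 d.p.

R1: comfortable=0.31 → w = 0.31
R2: comfortable=0.31, few=0.43; AND[min(a, b)] → w = 0.31
R3: vacant=0.84 → w = 0.84
R4: ¬comfortable=1−0.31=0.69, crowded=0.27; AND[min(a, b)] → w = 0.27
Rules with consequent 'normal': {R1, R2} → strengths 0.31, 0.31
Aggregate via t-conorm [max(a, b)]: 0.31

0.31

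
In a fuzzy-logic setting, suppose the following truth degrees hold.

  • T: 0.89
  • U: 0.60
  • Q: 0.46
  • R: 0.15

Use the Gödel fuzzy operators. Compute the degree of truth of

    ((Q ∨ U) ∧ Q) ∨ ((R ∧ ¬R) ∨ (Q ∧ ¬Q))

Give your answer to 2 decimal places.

Q ∨ U = max(a, b) on (0.46, 0.60) = 0.60
(Q ∨ U) ∧ Q = min(a, b) on (0.60, 0.46) = 0.46
¬R = 1 − 0.15 = 0.85
R ∧ ¬R = min(a, b) on (0.15, 0.85) = 0.15
¬Q = 1 − 0.46 = 0.54
Q ∧ ¬Q = min(a, b) on (0.46, 0.54) = 0.46
(R ∧ ¬R) ∨ (Q ∧ ¬Q) = max(a, b) on (0.15, 0.46) = 0.46
((Q ∨ U) ∧ Q) ∨ ((R ∧ ¬R) ∨ (Q ∧ ¬Q)) = max(a, b) on (0.46, 0.46) = 0.46

0.46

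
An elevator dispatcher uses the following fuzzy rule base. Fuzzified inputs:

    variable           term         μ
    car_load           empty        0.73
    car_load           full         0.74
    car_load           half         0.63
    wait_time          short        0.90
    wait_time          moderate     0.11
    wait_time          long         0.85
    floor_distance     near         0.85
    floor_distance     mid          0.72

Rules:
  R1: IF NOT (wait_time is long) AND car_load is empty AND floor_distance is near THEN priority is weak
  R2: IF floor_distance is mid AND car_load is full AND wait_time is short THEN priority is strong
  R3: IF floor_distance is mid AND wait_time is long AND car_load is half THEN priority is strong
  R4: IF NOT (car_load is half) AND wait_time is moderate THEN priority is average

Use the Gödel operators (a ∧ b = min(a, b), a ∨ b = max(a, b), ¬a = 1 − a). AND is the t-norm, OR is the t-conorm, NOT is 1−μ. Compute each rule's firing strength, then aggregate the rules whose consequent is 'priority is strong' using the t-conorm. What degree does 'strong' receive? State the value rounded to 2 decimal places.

0.72

R1: ¬long=1−0.85=0.15, empty=0.73, near=0.85; AND[min(a, b)] → w = 0.15
R2: mid=0.72, full=0.74, short=0.90; AND[min(a, b)] → w = 0.72
R3: mid=0.72, long=0.85, half=0.63; AND[min(a, b)] → w = 0.63
R4: ¬half=1−0.63=0.37, moderate=0.11; AND[min(a, b)] → w = 0.11
Rules with consequent 'strong': {R2, R3} → strengths 0.72, 0.63
Aggregate via t-conorm [max(a, b)]: 0.72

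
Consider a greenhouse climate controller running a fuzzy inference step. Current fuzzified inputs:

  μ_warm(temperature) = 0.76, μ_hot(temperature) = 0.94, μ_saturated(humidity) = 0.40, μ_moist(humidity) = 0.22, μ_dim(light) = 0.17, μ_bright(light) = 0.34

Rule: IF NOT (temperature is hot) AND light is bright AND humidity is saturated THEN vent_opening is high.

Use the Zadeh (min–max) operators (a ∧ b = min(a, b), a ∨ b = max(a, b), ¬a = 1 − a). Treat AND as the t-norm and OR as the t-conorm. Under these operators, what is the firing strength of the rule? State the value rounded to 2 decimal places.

firing strength: ¬hot=1−0.94=0.06, bright=0.34, saturated=0.40; AND[min(a, b)] → w = 0.06

0.06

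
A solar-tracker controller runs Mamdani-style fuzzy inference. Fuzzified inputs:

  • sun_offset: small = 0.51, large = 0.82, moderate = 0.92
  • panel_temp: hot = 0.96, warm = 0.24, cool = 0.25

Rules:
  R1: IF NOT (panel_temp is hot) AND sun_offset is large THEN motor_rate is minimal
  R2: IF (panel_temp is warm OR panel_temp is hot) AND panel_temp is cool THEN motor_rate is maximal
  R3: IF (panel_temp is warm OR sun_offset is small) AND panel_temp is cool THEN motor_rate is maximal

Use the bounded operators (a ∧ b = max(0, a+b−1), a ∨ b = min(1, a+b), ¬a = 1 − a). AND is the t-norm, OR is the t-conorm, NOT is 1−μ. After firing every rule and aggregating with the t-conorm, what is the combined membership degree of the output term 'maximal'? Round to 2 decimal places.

0.25

R1: ¬hot=1−0.96=0.04, large=0.82; AND[max(0, a+b−1)] → w = 0.00
R2: (warm=0.24 OR hot=0.96) = 1.00; AND[max(0, a+b−1)] with cool=0.25 → w = 0.25
R3: (warm=0.24 OR small=0.51) = 0.75; AND[max(0, a+b−1)] with cool=0.25 → w = 0.00
Rules with consequent 'maximal': {R2, R3} → strengths 0.25, 0.00
Aggregate via t-conorm [min(1, a+b)]: 0.25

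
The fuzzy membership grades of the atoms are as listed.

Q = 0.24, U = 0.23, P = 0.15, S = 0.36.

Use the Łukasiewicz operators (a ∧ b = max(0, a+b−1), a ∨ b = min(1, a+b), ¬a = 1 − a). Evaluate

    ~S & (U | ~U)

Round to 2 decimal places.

~S = 1 − 0.36 = 0.64
~U = 1 − 0.23 = 0.77
U | ~U = min(1, a+b) on (0.23, 0.77) = 1.00
~S & (U | ~U) = max(0, a+b−1) on (0.64, 1.00) = 0.64

0.64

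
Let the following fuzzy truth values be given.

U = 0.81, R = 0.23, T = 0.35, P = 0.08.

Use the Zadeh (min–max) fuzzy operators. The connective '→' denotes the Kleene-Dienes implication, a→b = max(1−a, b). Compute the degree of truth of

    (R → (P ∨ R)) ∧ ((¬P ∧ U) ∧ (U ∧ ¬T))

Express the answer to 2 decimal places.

P ∨ R = max(a, b) on (0.08, 0.23) = 0.23
R → (P ∨ R)  [Kleene-Dienes: max(1−a, b)] with a=0.23, b=0.23 → 0.77
¬P = 1 − 0.08 = 0.92
¬P ∧ U = min(a, b) on (0.92, 0.81) = 0.81
¬T = 1 − 0.35 = 0.65
U ∧ ¬T = min(a, b) on (0.81, 0.65) = 0.65
(¬P ∧ U) ∧ (U ∧ ¬T) = min(a, b) on (0.81, 0.65) = 0.65
(R → (P ∨ R)) ∧ ((¬P ∧ U) ∧ (U ∧ ¬T)) = min(a, b) on (0.77, 0.65) = 0.65

0.65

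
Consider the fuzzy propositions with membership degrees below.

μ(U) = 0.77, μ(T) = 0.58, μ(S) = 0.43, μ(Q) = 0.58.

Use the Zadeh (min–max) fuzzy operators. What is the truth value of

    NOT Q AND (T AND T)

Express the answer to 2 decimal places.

0.42

NOT Q = 1 − 0.58 = 0.42
T AND T = min(a, b) on (0.58, 0.58) = 0.58
NOT Q AND (T AND T) = min(a, b) on (0.42, 0.58) = 0.42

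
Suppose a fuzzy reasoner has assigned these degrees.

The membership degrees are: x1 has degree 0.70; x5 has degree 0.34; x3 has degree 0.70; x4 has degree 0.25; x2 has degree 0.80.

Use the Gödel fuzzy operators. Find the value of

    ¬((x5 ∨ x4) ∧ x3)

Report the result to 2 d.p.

x5 ∨ x4 = max(a, b) on (0.34, 0.25) = 0.34
(x5 ∨ x4) ∧ x3 = min(a, b) on (0.34, 0.70) = 0.34
¬((x5 ∨ x4) ∧ x3) = 1 − 0.34 = 0.66

0.66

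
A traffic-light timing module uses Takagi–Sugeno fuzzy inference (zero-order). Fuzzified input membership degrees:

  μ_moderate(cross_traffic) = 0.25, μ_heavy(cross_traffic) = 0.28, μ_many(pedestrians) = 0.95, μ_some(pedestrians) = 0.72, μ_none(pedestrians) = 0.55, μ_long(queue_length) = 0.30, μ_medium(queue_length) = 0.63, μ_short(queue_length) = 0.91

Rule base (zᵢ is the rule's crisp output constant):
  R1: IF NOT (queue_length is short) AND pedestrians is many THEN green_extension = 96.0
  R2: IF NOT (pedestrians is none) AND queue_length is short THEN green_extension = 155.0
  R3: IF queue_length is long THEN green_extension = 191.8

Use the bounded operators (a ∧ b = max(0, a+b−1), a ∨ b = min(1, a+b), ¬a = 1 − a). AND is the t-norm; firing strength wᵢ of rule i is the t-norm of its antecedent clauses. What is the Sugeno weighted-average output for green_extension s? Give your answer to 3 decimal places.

R1 (z=96.0): ¬short=1−0.91=0.09, many=0.95; AND[max(0, a+b−1)] → w = 0.04
R2 (z=155.0): ¬none=1−0.55=0.45, short=0.91; AND[max(0, a+b−1)] → w = 0.36
R3 (z=191.8): long=0.30 → w = 0.30
Weighted average = (0.04·96.0 + 0.36·155.0 + 0.30·191.8) / (0.04 + 0.36 + 0.30)
  = 117.1800 / 0.7000 = 167.400

167.400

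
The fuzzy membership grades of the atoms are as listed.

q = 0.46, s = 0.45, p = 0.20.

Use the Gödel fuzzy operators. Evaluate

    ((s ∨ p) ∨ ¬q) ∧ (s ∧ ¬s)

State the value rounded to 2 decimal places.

s ∨ p = max(a, b) on (0.45, 0.20) = 0.45
¬q = 1 − 0.46 = 0.54
(s ∨ p) ∨ ¬q = max(a, b) on (0.45, 0.54) = 0.54
¬s = 1 − 0.45 = 0.55
s ∧ ¬s = min(a, b) on (0.45, 0.55) = 0.45
((s ∨ p) ∨ ¬q) ∧ (s ∧ ¬s) = min(a, b) on (0.54, 0.45) = 0.45

0.45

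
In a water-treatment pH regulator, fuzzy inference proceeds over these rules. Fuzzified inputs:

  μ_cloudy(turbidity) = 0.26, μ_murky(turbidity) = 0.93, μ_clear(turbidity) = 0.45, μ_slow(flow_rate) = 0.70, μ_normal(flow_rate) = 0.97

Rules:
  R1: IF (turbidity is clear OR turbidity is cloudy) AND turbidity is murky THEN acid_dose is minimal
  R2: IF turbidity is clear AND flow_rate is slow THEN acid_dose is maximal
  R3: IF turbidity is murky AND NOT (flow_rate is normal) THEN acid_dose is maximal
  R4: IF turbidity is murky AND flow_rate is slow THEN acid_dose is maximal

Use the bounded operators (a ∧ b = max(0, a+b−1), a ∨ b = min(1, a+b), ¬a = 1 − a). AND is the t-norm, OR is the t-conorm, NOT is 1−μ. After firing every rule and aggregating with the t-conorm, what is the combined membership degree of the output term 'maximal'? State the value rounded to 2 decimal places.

0.78

R1: (clear=0.45 OR cloudy=0.26) = 0.71; AND[max(0, a+b−1)] with murky=0.93 → w = 0.64
R2: clear=0.45, slow=0.70; AND[max(0, a+b−1)] → w = 0.15
R3: murky=0.93, ¬normal=1−0.97=0.03; AND[max(0, a+b−1)] → w = 0.00
R4: murky=0.93, slow=0.70; AND[max(0, a+b−1)] → w = 0.63
Rules with consequent 'maximal': {R2, R3, R4} → strengths 0.15, 0.00, 0.63
Aggregate via t-conorm [min(1, a+b)]: 0.78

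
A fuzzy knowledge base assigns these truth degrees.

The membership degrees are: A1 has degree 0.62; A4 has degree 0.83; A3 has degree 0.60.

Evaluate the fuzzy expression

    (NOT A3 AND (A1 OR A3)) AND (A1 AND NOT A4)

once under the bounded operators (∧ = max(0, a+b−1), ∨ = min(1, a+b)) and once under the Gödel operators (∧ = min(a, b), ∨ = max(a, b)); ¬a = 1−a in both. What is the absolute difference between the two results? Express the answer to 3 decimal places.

Under bounded:
  NOT A3 = 1 − 0.60 = 0.40
  A1 OR A3 = min(1, a+b) on (0.62, 0.60) = 1.00
  NOT A3 AND (A1 OR A3) = max(0, a+b−1) on (0.40, 1.00) = 0.40
  NOT A4 = 1 − 0.83 = 0.17
  A1 AND NOT A4 = max(0, a+b−1) on (0.62, 0.17) = 0.00
  (NOT A3 AND (A1 OR A3)) AND (A1 AND NOT A4) = max(0, a+b−1) on (0.40, 0.00) = 0.00
  → value = 0.0000
Under Gödel:
  NOT A3 = 1 − 0.60 = 0.40
  A1 OR A3 = max(a, b) on (0.62, 0.60) = 0.62
  NOT A3 AND (A1 OR A3) = min(a, b) on (0.40, 0.62) = 0.40
  NOT A4 = 1 − 0.83 = 0.17
  A1 AND NOT A4 = min(a, b) on (0.62, 0.17) = 0.17
  (NOT A3 AND (A1 OR A3)) AND (A1 AND NOT A4) = min(a, b) on (0.40, 0.17) = 0.17
  → value = 0.1700
|0.0000 − 0.1700| = 0.170

0.170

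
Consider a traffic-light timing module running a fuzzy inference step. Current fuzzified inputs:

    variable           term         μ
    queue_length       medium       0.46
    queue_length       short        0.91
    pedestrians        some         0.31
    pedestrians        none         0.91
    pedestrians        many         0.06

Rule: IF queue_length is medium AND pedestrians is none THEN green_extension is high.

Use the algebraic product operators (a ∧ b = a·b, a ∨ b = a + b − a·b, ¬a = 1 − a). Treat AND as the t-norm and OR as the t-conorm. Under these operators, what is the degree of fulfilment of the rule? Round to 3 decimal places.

0.419

firing strength: medium=0.46, none=0.91; AND[a·b] → w = 0.4186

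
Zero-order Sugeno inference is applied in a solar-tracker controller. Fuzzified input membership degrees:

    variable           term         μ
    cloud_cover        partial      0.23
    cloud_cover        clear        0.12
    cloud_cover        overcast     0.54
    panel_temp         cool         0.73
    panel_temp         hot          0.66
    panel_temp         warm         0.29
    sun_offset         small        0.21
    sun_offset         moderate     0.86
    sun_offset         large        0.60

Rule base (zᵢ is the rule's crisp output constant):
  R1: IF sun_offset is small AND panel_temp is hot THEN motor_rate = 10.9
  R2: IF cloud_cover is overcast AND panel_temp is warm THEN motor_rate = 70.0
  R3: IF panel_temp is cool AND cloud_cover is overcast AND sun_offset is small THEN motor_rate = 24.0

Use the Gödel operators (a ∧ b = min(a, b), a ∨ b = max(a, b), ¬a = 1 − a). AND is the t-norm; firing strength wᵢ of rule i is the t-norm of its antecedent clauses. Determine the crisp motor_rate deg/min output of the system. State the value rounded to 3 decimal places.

38.914

R1 (z=10.9): small=0.21, hot=0.66; AND[min(a, b)] → w = 0.21
R2 (z=70.0): overcast=0.54, warm=0.29; AND[min(a, b)] → w = 0.29
R3 (z=24.0): cool=0.73, overcast=0.54, small=0.21; AND[min(a, b)] → w = 0.21
Weighted average = (0.21·10.9 + 0.29·70.0 + 0.21·24.0) / (0.21 + 0.29 + 0.21)
  = 27.6290 / 0.7100 = 38.914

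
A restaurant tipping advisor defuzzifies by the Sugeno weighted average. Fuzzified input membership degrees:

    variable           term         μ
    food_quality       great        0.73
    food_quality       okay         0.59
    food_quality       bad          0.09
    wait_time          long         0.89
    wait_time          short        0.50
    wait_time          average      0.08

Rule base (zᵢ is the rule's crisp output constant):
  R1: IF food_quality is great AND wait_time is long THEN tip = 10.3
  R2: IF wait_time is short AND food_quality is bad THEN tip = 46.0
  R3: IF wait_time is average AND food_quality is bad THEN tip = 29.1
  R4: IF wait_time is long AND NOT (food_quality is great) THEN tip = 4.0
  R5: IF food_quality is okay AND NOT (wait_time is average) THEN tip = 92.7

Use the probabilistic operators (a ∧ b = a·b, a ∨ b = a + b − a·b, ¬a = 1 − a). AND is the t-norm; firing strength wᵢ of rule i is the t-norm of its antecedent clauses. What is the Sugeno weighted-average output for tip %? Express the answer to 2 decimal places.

40.57

R1 (z=10.3): great=0.73, long=0.89; AND[a·b] → w = 0.6497
R2 (z=46.0): short=0.50, bad=0.09; AND[a·b] → w = 0.0450
R3 (z=29.1): average=0.08, bad=0.09; AND[a·b] → w = 0.0072
R4 (z=4.0): long=0.89, ¬great=1−0.73=0.27; AND[a·b] → w = 0.2403
R5 (z=92.7): okay=0.59, ¬average=1−0.08=0.92; AND[a·b] → w = 0.5428
Weighted average = (0.6497·10.3 + 0.0450·46.0 + 0.0072·29.1 + 0.2403·4.0 + 0.5428·92.7) / (0.6497 + 0.0450 + 0.0072 + 0.2403 + 0.5428)
  = 60.2502 / 1.4850 = 40.57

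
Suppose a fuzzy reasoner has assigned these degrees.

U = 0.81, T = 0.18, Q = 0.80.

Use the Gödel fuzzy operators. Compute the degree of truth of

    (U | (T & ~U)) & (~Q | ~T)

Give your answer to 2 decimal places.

0.81

~U = 1 − 0.81 = 0.19
T & ~U = min(a, b) on (0.18, 0.19) = 0.18
U | (T & ~U) = max(a, b) on (0.81, 0.18) = 0.81
~Q = 1 − 0.80 = 0.20
~T = 1 − 0.18 = 0.82
~Q | ~T = max(a, b) on (0.20, 0.82) = 0.82
(U | (T & ~U)) & (~Q | ~T) = min(a, b) on (0.81, 0.82) = 0.81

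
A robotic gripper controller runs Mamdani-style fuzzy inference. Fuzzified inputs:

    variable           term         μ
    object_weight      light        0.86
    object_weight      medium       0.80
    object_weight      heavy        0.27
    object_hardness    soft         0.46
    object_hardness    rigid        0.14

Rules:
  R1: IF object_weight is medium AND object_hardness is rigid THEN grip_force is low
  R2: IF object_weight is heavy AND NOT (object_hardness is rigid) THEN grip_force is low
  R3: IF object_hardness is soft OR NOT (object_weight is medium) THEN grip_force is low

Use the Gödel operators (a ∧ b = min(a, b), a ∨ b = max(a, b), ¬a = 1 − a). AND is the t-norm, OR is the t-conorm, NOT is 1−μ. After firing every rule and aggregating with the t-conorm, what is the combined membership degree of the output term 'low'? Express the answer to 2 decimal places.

0.46

R1: medium=0.80, rigid=0.14; AND[min(a, b)] → w = 0.14
R2: heavy=0.27, ¬rigid=1−0.14=0.86; AND[min(a, b)] → w = 0.27
R3: soft=0.46, ¬medium=1−0.80=0.20; OR[max(a, b)] → w = 0.46
Rules with consequent 'low': {R1, R2, R3} → strengths 0.14, 0.27, 0.46
Aggregate via t-conorm [max(a, b)]: 0.46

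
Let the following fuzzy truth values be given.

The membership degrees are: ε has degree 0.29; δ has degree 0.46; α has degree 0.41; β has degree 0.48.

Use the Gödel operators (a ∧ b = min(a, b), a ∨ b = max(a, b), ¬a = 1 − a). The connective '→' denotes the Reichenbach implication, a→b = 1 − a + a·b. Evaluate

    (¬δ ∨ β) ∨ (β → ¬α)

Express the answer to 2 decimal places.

0.80

¬δ = 1 − 0.46 = 0.54
¬δ ∨ β = max(a, b) on (0.54, 0.48) = 0.54
¬α = 1 − 0.41 = 0.59
β → ¬α  [Reichenbach: 1 − a + a·b] with a=0.48, b=0.59 → 0.80
(¬δ ∨ β) ∨ (β → ¬α) = max(a, b) on (0.54, 0.80) = 0.80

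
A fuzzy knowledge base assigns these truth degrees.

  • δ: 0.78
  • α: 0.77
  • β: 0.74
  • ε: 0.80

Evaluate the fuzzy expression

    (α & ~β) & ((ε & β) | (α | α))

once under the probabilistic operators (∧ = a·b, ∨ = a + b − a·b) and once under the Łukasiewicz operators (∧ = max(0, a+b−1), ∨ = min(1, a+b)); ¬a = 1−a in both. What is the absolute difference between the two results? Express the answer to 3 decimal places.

0.166

Under probabilistic:
  ~β = 1 − 0.7400 = 0.2600
  α & ~β = a·b on (0.7700, 0.2600) = 0.2002
  ε & β = a·b on (0.8000, 0.7400) = 0.5920
  α | α = a + b − a·b on (0.7700, 0.7700) = 0.9471
  (ε & β) | (α | α) = a + b − a·b on (0.5920, 0.9471) = 0.9784
  (α & ~β) & ((ε & β) | (α | α)) = a·b on (0.2002, 0.9784) = 0.1959
  → value = 0.1959
Under Łukasiewicz:
  ~β = 1 − 0.74 = 0.26
  α & ~β = max(0, a+b−1) on (0.77, 0.26) = 0.03
  ε & β = max(0, a+b−1) on (0.80, 0.74) = 0.54
  α | α = min(1, a+b) on (0.77, 0.77) = 1.00
  (ε & β) | (α | α) = min(1, a+b) on (0.54, 1.00) = 1.00
  (α & ~β) & ((ε & β) | (α | α)) = max(0, a+b−1) on (0.03, 1.00) = 0.03
  → value = 0.0300
|0.1959 − 0.0300| = 0.166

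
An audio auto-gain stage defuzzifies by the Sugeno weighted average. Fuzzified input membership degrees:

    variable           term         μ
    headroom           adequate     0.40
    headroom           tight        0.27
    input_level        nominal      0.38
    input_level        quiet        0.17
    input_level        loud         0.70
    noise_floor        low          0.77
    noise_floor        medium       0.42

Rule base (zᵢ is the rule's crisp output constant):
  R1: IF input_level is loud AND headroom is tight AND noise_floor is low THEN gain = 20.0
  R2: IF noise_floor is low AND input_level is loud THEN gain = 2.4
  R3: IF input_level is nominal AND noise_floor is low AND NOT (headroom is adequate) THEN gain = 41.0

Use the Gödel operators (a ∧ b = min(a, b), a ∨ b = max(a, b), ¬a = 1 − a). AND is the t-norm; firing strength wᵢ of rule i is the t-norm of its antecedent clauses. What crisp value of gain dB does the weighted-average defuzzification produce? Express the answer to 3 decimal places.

16.785

R1 (z=20.0): loud=0.70, tight=0.27, low=0.77; AND[min(a, b)] → w = 0.27
R2 (z=2.4): low=0.77, loud=0.70; AND[min(a, b)] → w = 0.70
R3 (z=41.0): nominal=0.38, low=0.77, ¬adequate=1−0.40=0.60; AND[min(a, b)] → w = 0.38
Weighted average = (0.27·20.0 + 0.70·2.4 + 0.38·41.0) / (0.27 + 0.70 + 0.38)
  = 22.6600 / 1.3500 = 16.785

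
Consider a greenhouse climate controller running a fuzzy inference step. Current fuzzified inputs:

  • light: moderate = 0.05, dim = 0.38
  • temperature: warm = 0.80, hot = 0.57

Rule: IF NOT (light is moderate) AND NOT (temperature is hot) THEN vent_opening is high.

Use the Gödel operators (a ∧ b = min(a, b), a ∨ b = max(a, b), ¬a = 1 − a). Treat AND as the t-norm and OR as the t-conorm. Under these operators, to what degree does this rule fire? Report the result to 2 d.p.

firing strength: ¬moderate=1−0.05=0.95, ¬hot=1−0.57=0.43; AND[min(a, b)] → w = 0.43

0.43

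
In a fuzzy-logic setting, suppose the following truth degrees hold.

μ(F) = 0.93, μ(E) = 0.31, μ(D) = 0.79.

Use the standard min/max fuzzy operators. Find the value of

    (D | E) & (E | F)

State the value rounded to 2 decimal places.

0.79

D | E = max(a, b) on (0.79, 0.31) = 0.79
E | F = max(a, b) on (0.31, 0.93) = 0.93
(D | E) & (E | F) = min(a, b) on (0.79, 0.93) = 0.79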